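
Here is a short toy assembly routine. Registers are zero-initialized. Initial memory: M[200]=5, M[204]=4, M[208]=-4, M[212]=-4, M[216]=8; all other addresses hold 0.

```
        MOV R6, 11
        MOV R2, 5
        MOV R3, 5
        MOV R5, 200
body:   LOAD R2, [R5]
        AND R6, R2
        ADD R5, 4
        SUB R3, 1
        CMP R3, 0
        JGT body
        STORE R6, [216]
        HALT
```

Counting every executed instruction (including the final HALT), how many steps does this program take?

R6=11
R2=5
R3=5
R5=200
R2=M[200]=5
R6=11&5=1
R5=200+4=204
R3=5-1=4
CMP R3, 0  (cmp 4,0)
JGT body: taken
R2=M[204]=4
R6=1&4=0
R5=204+4=208
R3=4-1=3
CMP R3, 0  (cmp 3,0)
JGT body: taken
R2=M[208]=-4
R6=0&(-4)=0
R5=208+4=212
R3=3-1=2
CMP R3, 0  (cmp 2,0)
JGT body: taken
R2=M[212]=-4
R6=0&(-4)=0
R5=212+4=216
R3=2-1=1
CMP R3, 0  (cmp 1,0)
JGT body: taken
R2=M[216]=8
R6=0&8=0
R5=216+4=220
R3=1-1=0
CMP R3, 0  (cmp 0,0)
JGT body: not taken
STORE R6, [216] → M[216]=0
halt.
Total executed instructions: 36.

36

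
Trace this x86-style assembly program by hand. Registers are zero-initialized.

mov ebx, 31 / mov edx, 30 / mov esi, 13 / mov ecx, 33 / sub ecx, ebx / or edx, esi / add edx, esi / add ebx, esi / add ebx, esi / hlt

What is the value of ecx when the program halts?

ebx=31
edx=30
esi=13
ecx=33
ecx=33-31=2
edx=30|13=31
edx=31+13=44
ebx=31+13=44
ebx=44+13=57
halt.

2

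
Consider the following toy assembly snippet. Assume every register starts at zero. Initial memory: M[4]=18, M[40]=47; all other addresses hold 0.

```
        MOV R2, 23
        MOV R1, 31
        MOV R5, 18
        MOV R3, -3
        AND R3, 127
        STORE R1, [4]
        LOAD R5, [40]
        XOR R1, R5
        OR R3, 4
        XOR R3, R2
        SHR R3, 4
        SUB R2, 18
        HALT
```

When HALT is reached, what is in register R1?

R2=23
R1=31
R5=18
R3=-3
R3=(-3)&127=125
STORE R1, [4] → M[4]=31
R5=M[40]=47
R1=31^47=48
R3=125|4=125
R3=125^23=106
R3=106>>4=6
R2=23-18=5
halt.

48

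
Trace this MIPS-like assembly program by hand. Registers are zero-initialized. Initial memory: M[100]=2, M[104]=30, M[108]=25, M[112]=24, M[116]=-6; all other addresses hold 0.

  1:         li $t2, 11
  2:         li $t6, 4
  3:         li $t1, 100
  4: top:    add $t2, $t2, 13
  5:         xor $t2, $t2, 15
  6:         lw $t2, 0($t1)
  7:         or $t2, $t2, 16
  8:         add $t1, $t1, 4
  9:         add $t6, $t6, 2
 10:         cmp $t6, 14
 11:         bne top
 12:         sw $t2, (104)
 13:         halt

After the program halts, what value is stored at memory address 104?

-6

$t2=11
$t6=4
$t1=100
$t2=11+13=24
$t2=24^15=23
$t2=M[100]=2
$t2=2|16=18
$t1=100+4=104
$t6=4+2=6
cmp $t6, 14  (cmp 6,14)
bne top: taken
$t2=18+13=31
$t2=31^15=16
$t2=M[104]=30
$t2=30|16=30
$t1=104+4=108
$t6=6+2=8
cmp $t6, 14  (cmp 8,14)
bne top: taken
$t2=30+13=43
$t2=43^15=36
$t2=M[108]=25
$t2=25|16=25
$t1=108+4=112
$t6=8+2=10
cmp $t6, 14  (cmp 10,14)
bne top: taken
$t2=25+13=38
$t2=38^15=41
$t2=M[112]=24
$t2=24|16=24
$t1=112+4=116
$t6=10+2=12
cmp $t6, 14  (cmp 12,14)
bne top: taken
$t2=24+13=37
$t2=37^15=42
$t2=M[116]=-6
$t2=(-6)|16=-6
$t1=116+4=120
$t6=12+2=14
cmp $t6, 14  (cmp 14,14)
bne top: not taken
sw $t2, (104) → M[104]=-6
halt.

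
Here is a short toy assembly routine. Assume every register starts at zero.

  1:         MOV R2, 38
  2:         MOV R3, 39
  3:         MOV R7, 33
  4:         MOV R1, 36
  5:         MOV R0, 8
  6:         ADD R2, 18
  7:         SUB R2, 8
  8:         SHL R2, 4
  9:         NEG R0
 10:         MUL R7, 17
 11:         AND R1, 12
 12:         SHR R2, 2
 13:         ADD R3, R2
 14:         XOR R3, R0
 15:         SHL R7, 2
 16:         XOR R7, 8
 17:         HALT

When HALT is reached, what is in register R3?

MOV R2, 38 → R2=38
MOV R3, 39 → R3=39
MOV R7, 33 → R7=33
MOV R1, 36 → R1=36
MOV R0, 8 → R0=8
ADD R2, 18 → R2=38+18=56
SUB R2, 8 → R2=56-8=48
SHL R2, 4 → R2=48<<4=768
NEG R0 → R0=-(8)=-8
MUL R7, 17 → R7=33*17=561
AND R1, 12 → R1=36&12=4
SHR R2, 2 → R2=768>>2=192
ADD R3, R2 → R3=39+192=231
XOR R3, R0 → R3=231^(-8)=-225
SHL R7, 2 → R7=561<<2=2244
XOR R7, 8 → R7=2244^8=2252
halt.

-225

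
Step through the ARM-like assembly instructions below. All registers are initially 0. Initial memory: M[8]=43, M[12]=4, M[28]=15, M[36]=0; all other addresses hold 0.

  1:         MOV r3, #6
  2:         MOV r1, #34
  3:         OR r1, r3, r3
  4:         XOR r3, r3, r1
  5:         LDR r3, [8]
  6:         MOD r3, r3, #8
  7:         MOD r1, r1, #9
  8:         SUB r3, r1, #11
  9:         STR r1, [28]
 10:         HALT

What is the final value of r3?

r3=6
r1=34
r1=6|6=6
r3=6^6=0
r3=M[8]=43
r3=43%8=3
r1=6%9=6
r3=6-11=-5
STR r1, [28] → M[28]=6
halt.

-5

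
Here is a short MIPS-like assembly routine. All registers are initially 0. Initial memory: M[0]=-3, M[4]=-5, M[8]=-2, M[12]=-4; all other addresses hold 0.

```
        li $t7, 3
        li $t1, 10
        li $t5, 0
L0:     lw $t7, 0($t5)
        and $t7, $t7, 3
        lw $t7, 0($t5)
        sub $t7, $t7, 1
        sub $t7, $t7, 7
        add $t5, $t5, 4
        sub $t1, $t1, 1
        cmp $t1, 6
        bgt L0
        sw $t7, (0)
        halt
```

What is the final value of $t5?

li $t7, 3 → $t7=3
li $t1, 10 → $t1=10
li $t5, 0 → $t5=0
lw $t7, 0($t5) → $t7=M[0]=-3
and $t7, $t7, 3 → $t7=(-3)&3=1
lw $t7, 0($t5) → $t7=M[0]=-3
sub $t7, $t7, 1 → $t7=(-3)-1=-4
sub $t7, $t7, 7 → $t7=(-4)-7=-11
add $t5, $t5, 4 → $t5=0+4=4
sub $t1, $t1, 1 → $t1=10-1=9
cmp $t1, 6  (cmp 9,6)
bgt L0: taken
lw $t7, 0($t5) → $t7=M[4]=-5
and $t7, $t7, 3 → $t7=(-5)&3=3
lw $t7, 0($t5) → $t7=M[4]=-5
sub $t7, $t7, 1 → $t7=(-5)-1=-6
sub $t7, $t7, 7 → $t7=(-6)-7=-13
add $t5, $t5, 4 → $t5=4+4=8
sub $t1, $t1, 1 → $t1=9-1=8
cmp $t1, 6  (cmp 8,6)
bgt L0: taken
lw $t7, 0($t5) → $t7=M[8]=-2
and $t7, $t7, 3 → $t7=(-2)&3=2
lw $t7, 0($t5) → $t7=M[8]=-2
sub $t7, $t7, 1 → $t7=(-2)-1=-3
sub $t7, $t7, 7 → $t7=(-3)-7=-10
add $t5, $t5, 4 → $t5=8+4=12
sub $t1, $t1, 1 → $t1=8-1=7
cmp $t1, 6  (cmp 7,6)
bgt L0: taken
lw $t7, 0($t5) → $t7=M[12]=-4
and $t7, $t7, 3 → $t7=(-4)&3=0
lw $t7, 0($t5) → $t7=M[12]=-4
sub $t7, $t7, 1 → $t7=(-4)-1=-5
sub $t7, $t7, 7 → $t7=(-5)-7=-12
add $t5, $t5, 4 → $t5=12+4=16
sub $t1, $t1, 1 → $t1=7-1=6
cmp $t1, 6  (cmp 6,6)
bgt L0: not taken
sw $t7, (0) → M[0]=-12
halt.

16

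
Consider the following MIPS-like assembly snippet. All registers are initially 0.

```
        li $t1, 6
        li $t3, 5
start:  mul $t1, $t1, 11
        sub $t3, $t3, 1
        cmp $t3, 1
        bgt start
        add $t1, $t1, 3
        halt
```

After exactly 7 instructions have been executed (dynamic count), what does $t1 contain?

726

$t1=6
$t3=5
$t1=6*11=66
$t3=5-1=4
cmp $t3, 1  (cmp 4,1)
bgt start: taken
$t1=66*11=726
After step 7: $t1 = 726.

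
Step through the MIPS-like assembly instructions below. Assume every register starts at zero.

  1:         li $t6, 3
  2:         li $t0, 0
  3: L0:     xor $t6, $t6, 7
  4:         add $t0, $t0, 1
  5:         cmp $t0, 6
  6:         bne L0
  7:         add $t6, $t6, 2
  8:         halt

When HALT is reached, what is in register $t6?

5

$t6=3
$t0=0
$t6=3^7=4
$t0=0+1=1
cmp $t0, 6  (cmp 1,6)
bne L0: taken
$t6=4^7=3
$t0=1+1=2
cmp $t0, 6  (cmp 2,6)
bne L0: taken
$t6=3^7=4
$t0=2+1=3
cmp $t0, 6  (cmp 3,6)
bne L0: taken
$t6=4^7=3
$t0=3+1=4
cmp $t0, 6  (cmp 4,6)
bne L0: taken
$t6=3^7=4
$t0=4+1=5
cmp $t0, 6  (cmp 5,6)
bne L0: taken
$t6=4^7=3
$t0=5+1=6
cmp $t0, 6  (cmp 6,6)
bne L0: not taken
$t6=3+2=5
halt.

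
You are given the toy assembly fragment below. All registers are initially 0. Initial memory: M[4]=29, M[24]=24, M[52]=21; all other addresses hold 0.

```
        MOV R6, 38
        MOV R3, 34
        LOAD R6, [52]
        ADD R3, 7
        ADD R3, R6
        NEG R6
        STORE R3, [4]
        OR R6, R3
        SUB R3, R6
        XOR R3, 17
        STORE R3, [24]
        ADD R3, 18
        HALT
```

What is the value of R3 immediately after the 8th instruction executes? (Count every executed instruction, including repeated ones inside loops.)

62

MOV R6, 38 → R6=38
MOV R3, 34 → R3=34
LOAD R6, [52] → R6=M[52]=21
ADD R3, 7 → R3=34+7=41
ADD R3, R6 → R3=41+21=62
NEG R6 → R6=-(21)=-21
STORE R3, [4] → M[4]=62
OR R6, R3 → R6=(-21)|62=-1
After step 8: R3 = 62.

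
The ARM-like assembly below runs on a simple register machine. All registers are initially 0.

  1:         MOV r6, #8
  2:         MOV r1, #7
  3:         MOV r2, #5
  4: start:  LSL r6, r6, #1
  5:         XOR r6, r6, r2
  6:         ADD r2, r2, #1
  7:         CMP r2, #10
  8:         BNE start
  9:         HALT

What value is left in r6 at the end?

after MOV r6, #8: r6=8
after MOV r1, #7: r1=7
after MOV r2, #5: r2=5
after LSL r6, r6, #1: r6=8<<1=16
after XOR r6, r6, r2: r6=16^5=21
after ADD r2, r2, #1: r2=5+1=6
CMP r2, #10  (cmp 6,10)
BNE start: taken
after LSL r6, r6, #1: r6=21<<1=42
after XOR r6, r6, r2: r6=42^6=44
after ADD r2, r2, #1: r2=6+1=7
CMP r2, #10  (cmp 7,10)
BNE start: taken
after LSL r6, r6, #1: r6=44<<1=88
after XOR r6, r6, r2: r6=88^7=95
after ADD r2, r2, #1: r2=7+1=8
CMP r2, #10  (cmp 8,10)
BNE start: taken
after LSL r6, r6, #1: r6=95<<1=190
after XOR r6, r6, r2: r6=190^8=182
after ADD r2, r2, #1: r2=8+1=9
CMP r2, #10  (cmp 9,10)
BNE start: taken
after LSL r6, r6, #1: r6=182<<1=364
after XOR r6, r6, r2: r6=364^9=357
after ADD r2, r2, #1: r2=9+1=10
CMP r2, #10  (cmp 10,10)
BNE start: not taken
halt.

357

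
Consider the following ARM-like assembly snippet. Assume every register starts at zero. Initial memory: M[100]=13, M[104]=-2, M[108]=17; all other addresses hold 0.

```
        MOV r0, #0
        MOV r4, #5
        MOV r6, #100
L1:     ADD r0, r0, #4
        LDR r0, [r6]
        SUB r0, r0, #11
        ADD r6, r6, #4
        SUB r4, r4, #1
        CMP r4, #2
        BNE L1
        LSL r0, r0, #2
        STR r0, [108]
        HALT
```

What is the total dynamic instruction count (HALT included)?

27

r0=0
r4=5
r6=100
r0=0+4=4
r0=M[100]=13
r0=13-11=2
r6=100+4=104
r4=5-1=4
CMP r4, #2  (cmp 4,2)
BNE L1: taken
r0=2+4=6
r0=M[104]=-2
r0=(-2)-11=-13
r6=104+4=108
r4=4-1=3
CMP r4, #2  (cmp 3,2)
BNE L1: taken
r0=(-13)+4=-9
r0=M[108]=17
r0=17-11=6
r6=108+4=112
r4=3-1=2
CMP r4, #2  (cmp 2,2)
BNE L1: not taken
r0=6<<2=24
STR r0, [108] → M[108]=24
halt.
Total executed instructions: 27.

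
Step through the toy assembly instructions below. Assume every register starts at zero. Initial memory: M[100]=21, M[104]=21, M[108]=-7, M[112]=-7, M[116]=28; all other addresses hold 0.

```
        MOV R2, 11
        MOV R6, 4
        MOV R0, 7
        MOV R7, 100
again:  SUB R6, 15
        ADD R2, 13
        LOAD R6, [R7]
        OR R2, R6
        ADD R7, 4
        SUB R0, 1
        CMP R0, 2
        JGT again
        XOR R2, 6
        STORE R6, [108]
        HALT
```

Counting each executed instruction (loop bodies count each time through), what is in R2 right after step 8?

29

after MOV R2, 11: R2=11
after MOV R6, 4: R6=4
after MOV R0, 7: R0=7
after MOV R7, 100: R7=100
after SUB R6, 15: R6=4-15=-11
after ADD R2, 13: R2=11+13=24
after LOAD R6, [R7]: R6=M[100]=21
after OR R2, R6: R2=24|21=29
After step 8: R2 = 29.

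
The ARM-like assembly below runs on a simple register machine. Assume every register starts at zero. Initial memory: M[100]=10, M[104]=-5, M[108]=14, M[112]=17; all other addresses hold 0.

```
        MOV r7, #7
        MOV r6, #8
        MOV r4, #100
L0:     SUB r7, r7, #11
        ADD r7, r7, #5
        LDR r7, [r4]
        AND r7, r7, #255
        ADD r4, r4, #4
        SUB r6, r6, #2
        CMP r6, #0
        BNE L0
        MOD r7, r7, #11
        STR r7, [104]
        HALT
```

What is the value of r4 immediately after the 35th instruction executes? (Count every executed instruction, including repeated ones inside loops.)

116

r7=7
r6=8
r4=100
r7=7-11=-4
r7=(-4)+5=1
r7=M[100]=10
r7=10&255=10
r4=100+4=104
r6=8-2=6
CMP r6, #0  (cmp 6,0)
BNE L0: taken
r7=10-11=-1
r7=(-1)+5=4
r7=M[104]=-5
r7=(-5)&255=251
r4=104+4=108
r6=6-2=4
CMP r6, #0  (cmp 4,0)
BNE L0: taken
r7=251-11=240
r7=240+5=245
r7=M[108]=14
r7=14&255=14
r4=108+4=112
r6=4-2=2
CMP r6, #0  (cmp 2,0)
BNE L0: taken
r7=14-11=3
r7=3+5=8
r7=M[112]=17
r7=17&255=17
r4=112+4=116
r6=2-2=0
CMP r6, #0  (cmp 0,0)
BNE L0: not taken
After step 35: r4 = 116.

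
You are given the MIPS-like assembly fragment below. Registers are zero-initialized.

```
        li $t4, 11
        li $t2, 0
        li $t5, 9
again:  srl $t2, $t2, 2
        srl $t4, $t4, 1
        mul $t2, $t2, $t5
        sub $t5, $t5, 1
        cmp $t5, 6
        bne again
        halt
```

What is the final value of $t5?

li $t4, 11 → $t4=11
li $t2, 0 → $t2=0
li $t5, 9 → $t5=9
srl $t2, $t2, 2 → $t2=0>>2=0
srl $t4, $t4, 1 → $t4=11>>1=5
mul $t2, $t2, $t5 → $t2=0*9=0
sub $t5, $t5, 1 → $t5=9-1=8
cmp $t5, 6  (cmp 8,6)
bne again: taken
srl $t2, $t2, 2 → $t2=0>>2=0
srl $t4, $t4, 1 → $t4=5>>1=2
mul $t2, $t2, $t5 → $t2=0*8=0
sub $t5, $t5, 1 → $t5=8-1=7
cmp $t5, 6  (cmp 7,6)
bne again: taken
srl $t2, $t2, 2 → $t2=0>>2=0
srl $t4, $t4, 1 → $t4=2>>1=1
mul $t2, $t2, $t5 → $t2=0*7=0
sub $t5, $t5, 1 → $t5=7-1=6
cmp $t5, 6  (cmp 6,6)
bne again: not taken
halt.

6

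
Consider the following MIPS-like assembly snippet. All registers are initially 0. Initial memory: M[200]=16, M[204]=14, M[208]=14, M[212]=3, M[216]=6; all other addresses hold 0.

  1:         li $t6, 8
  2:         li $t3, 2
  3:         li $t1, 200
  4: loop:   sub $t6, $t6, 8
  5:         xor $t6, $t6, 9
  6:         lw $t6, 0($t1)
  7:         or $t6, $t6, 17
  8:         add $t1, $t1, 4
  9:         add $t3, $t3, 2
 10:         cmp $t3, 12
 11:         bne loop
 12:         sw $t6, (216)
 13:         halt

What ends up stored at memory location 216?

$t6=8
$t3=2
$t1=200
$t6=8-8=0
$t6=0^9=9
$t6=M[200]=16
$t6=16|17=17
$t1=200+4=204
$t3=2+2=4
cmp $t3, 12  (cmp 4,12)
bne loop: taken
$t6=17-8=9
$t6=9^9=0
$t6=M[204]=14
$t6=14|17=31
$t1=204+4=208
$t3=4+2=6
cmp $t3, 12  (cmp 6,12)
bne loop: taken
$t6=31-8=23
$t6=23^9=30
$t6=M[208]=14
$t6=14|17=31
$t1=208+4=212
$t3=6+2=8
cmp $t3, 12  (cmp 8,12)
bne loop: taken
$t6=31-8=23
$t6=23^9=30
$t6=M[212]=3
$t6=3|17=19
$t1=212+4=216
$t3=8+2=10
cmp $t3, 12  (cmp 10,12)
bne loop: taken
$t6=19-8=11
$t6=11^9=2
$t6=M[216]=6
$t6=6|17=23
$t1=216+4=220
$t3=10+2=12
cmp $t3, 12  (cmp 12,12)
bne loop: not taken
sw $t6, (216) → M[216]=23
halt.

23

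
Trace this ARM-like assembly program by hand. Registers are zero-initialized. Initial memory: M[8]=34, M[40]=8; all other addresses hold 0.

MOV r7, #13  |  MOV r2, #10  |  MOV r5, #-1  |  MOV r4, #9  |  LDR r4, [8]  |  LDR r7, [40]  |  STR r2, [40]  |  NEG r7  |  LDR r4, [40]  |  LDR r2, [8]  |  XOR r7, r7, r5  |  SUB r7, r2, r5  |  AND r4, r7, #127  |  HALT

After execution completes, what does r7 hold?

35

after MOV r7, #13: r7=13
after MOV r2, #10: r2=10
after MOV r5, #-1: r5=-1
after MOV r4, #9: r4=9
after LDR r4, [8]: r4=M[8]=34
after LDR r7, [40]: r7=M[40]=8
STR r2, [40] → M[40]=10
after NEG r7: r7=-(8)=-8
after LDR r4, [40]: r4=M[40]=10
after LDR r2, [8]: r2=M[8]=34
after XOR r7, r7, r5: r7=(-8)^(-1)=7
after SUB r7, r2, r5: r7=34-(-1)=35
after AND r4, r7, #127: r4=35&127=35
halt.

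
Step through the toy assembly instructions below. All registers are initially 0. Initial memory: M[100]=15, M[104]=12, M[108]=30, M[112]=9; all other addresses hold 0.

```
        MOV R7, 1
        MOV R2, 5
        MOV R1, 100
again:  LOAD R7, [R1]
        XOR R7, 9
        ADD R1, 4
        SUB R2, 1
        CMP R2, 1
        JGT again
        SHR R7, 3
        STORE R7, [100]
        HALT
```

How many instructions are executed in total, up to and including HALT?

after MOV R7, 1: R7=1
after MOV R2, 5: R2=5
after MOV R1, 100: R1=100
after LOAD R7, [R1]: R7=M[100]=15
after XOR R7, 9: R7=15^9=6
after ADD R1, 4: R1=100+4=104
after SUB R2, 1: R2=5-1=4
CMP R2, 1  (cmp 4,1)
JGT again: taken
after LOAD R7, [R1]: R7=M[104]=12
after XOR R7, 9: R7=12^9=5
after ADD R1, 4: R1=104+4=108
after SUB R2, 1: R2=4-1=3
CMP R2, 1  (cmp 3,1)
JGT again: taken
after LOAD R7, [R1]: R7=M[108]=30
after XOR R7, 9: R7=30^9=23
after ADD R1, 4: R1=108+4=112
after SUB R2, 1: R2=3-1=2
CMP R2, 1  (cmp 2,1)
JGT again: taken
after LOAD R7, [R1]: R7=M[112]=9
after XOR R7, 9: R7=9^9=0
after ADD R1, 4: R1=112+4=116
after SUB R2, 1: R2=2-1=1
CMP R2, 1  (cmp 1,1)
JGT again: not taken
after SHR R7, 3: R7=0>>3=0
STORE R7, [100] → M[100]=0
halt.
Total executed instructions: 30.

30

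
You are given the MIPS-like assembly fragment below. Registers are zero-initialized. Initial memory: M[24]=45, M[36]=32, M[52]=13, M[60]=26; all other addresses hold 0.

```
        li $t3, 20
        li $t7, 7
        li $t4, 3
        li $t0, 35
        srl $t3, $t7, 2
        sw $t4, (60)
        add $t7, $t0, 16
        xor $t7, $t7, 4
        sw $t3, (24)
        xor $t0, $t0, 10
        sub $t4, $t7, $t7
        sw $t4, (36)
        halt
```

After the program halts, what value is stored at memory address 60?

3

li $t3, 20 → $t3=20
li $t7, 7 → $t7=7
li $t4, 3 → $t4=3
li $t0, 35 → $t0=35
srl $t3, $t7, 2 → $t3=7>>2=1
sw $t4, (60) → M[60]=3
add $t7, $t0, 16 → $t7=35+16=51
xor $t7, $t7, 4 → $t7=51^4=55
sw $t3, (24) → M[24]=1
xor $t0, $t0, 10 → $t0=35^10=41
sub $t4, $t7, $t7 → $t4=55-55=0
sw $t4, (36) → M[36]=0
halt.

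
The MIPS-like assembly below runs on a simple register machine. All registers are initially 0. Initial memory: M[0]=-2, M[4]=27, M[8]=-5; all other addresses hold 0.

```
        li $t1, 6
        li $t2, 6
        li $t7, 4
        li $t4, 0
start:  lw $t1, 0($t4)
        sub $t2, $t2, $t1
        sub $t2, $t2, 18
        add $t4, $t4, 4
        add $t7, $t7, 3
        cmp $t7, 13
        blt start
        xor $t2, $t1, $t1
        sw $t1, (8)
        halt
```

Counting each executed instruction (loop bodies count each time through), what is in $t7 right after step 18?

after li $t1, 6: $t1=6
after li $t2, 6: $t2=6
after li $t7, 4: $t7=4
after li $t4, 0: $t4=0
after lw $t1, 0($t4): $t1=M[0]=-2
after sub $t2, $t2, $t1: $t2=6-(-2)=8
after sub $t2, $t2, 18: $t2=8-18=-10
after add $t4, $t4, 4: $t4=0+4=4
after add $t7, $t7, 3: $t7=4+3=7
cmp $t7, 13  (cmp 7,13)
blt start: taken
after lw $t1, 0($t4): $t1=M[4]=27
after sub $t2, $t2, $t1: $t2=(-10)-27=-37
after sub $t2, $t2, 18: $t2=(-37)-18=-55
after add $t4, $t4, 4: $t4=4+4=8
after add $t7, $t7, 3: $t7=7+3=10
cmp $t7, 13  (cmp 10,13)
blt start: taken
After step 18: $t7 = 10.

10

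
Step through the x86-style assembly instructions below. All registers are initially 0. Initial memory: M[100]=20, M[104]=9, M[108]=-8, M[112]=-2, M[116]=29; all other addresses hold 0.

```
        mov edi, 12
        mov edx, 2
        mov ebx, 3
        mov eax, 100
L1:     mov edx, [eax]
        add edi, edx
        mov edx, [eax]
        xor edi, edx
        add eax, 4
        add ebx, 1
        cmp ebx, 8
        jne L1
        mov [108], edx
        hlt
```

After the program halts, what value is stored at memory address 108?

mov edi, 12 → edi=12
mov edx, 2 → edx=2
mov ebx, 3 → ebx=3
mov eax, 100 → eax=100
mov edx, [eax] → edx=M[100]=20
add edi, edx → edi=12+20=32
mov edx, [eax] → edx=M[100]=20
xor edi, edx → edi=32^20=52
add eax, 4 → eax=100+4=104
add ebx, 1 → ebx=3+1=4
cmp ebx, 8  (cmp 4,8)
jne L1: taken
mov edx, [eax] → edx=M[104]=9
add edi, edx → edi=52+9=61
mov edx, [eax] → edx=M[104]=9
xor edi, edx → edi=61^9=52
add eax, 4 → eax=104+4=108
add ebx, 1 → ebx=4+1=5
cmp ebx, 8  (cmp 5,8)
jne L1: taken
mov edx, [eax] → edx=M[108]=-8
add edi, edx → edi=52+(-8)=44
mov edx, [eax] → edx=M[108]=-8
xor edi, edx → edi=44^(-8)=-44
add eax, 4 → eax=108+4=112
add ebx, 1 → ebx=5+1=6
cmp ebx, 8  (cmp 6,8)
jne L1: taken
mov edx, [eax] → edx=M[112]=-2
add edi, edx → edi=(-44)+(-2)=-46
mov edx, [eax] → edx=M[112]=-2
xor edi, edx → edi=(-46)^(-2)=44
add eax, 4 → eax=112+4=116
add ebx, 1 → ebx=6+1=7
cmp ebx, 8  (cmp 7,8)
jne L1: taken
mov edx, [eax] → edx=M[116]=29
add edi, edx → edi=44+29=73
mov edx, [eax] → edx=M[116]=29
xor edi, edx → edi=73^29=84
add eax, 4 → eax=116+4=120
add ebx, 1 → ebx=7+1=8
cmp ebx, 8  (cmp 8,8)
jne L1: not taken
mov [108], edx → M[108]=29
halt.

29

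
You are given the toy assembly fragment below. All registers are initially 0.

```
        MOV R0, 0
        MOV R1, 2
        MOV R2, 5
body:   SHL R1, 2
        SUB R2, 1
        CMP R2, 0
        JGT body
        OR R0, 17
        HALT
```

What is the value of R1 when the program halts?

R0=0
R1=2
R2=5
R1=2<<2=8
R2=5-1=4
CMP R2, 0  (cmp 4,0)
JGT body: taken
R1=8<<2=32
R2=4-1=3
CMP R2, 0  (cmp 3,0)
JGT body: taken
R1=32<<2=128
R2=3-1=2
CMP R2, 0  (cmp 2,0)
JGT body: taken
R1=128<<2=512
R2=2-1=1
CMP R2, 0  (cmp 1,0)
JGT body: taken
R1=512<<2=2048
R2=1-1=0
CMP R2, 0  (cmp 0,0)
JGT body: not taken
R0=0|17=17
halt.

2048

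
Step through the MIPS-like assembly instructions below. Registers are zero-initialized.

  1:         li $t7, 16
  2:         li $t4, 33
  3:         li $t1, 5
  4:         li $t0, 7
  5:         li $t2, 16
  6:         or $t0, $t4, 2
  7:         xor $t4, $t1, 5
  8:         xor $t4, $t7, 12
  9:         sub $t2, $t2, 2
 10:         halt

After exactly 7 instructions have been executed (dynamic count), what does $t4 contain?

0

$t7=16
$t4=33
$t1=5
$t0=7
$t2=16
$t0=33|2=35
$t4=5^5=0
After step 7: $t4 = 0.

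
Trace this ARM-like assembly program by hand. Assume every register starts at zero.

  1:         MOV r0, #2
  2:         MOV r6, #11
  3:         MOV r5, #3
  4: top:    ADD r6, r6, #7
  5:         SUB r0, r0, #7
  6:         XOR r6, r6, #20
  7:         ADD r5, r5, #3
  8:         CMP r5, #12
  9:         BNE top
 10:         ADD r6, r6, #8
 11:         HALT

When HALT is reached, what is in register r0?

after MOV r0, #2: r0=2
after MOV r6, #11: r6=11
after MOV r5, #3: r5=3
after ADD r6, r6, #7: r6=11+7=18
after SUB r0, r0, #7: r0=2-7=-5
after XOR r6, r6, #20: r6=18^20=6
after ADD r5, r5, #3: r5=3+3=6
CMP r5, #12  (cmp 6,12)
BNE top: taken
after ADD r6, r6, #7: r6=6+7=13
after SUB r0, r0, #7: r0=(-5)-7=-12
after XOR r6, r6, #20: r6=13^20=25
after ADD r5, r5, #3: r5=6+3=9
CMP r5, #12  (cmp 9,12)
BNE top: taken
after ADD r6, r6, #7: r6=25+7=32
after SUB r0, r0, #7: r0=(-12)-7=-19
after XOR r6, r6, #20: r6=32^20=52
after ADD r5, r5, #3: r5=9+3=12
CMP r5, #12  (cmp 12,12)
BNE top: not taken
after ADD r6, r6, #8: r6=52+8=60
halt.

-19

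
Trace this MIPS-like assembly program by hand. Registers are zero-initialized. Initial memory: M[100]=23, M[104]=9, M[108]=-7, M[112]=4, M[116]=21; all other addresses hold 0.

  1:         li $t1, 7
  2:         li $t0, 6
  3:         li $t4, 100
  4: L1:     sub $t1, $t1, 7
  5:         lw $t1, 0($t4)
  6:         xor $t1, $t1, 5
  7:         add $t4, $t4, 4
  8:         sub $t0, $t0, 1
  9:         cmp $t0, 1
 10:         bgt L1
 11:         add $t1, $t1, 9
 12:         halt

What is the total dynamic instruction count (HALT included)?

40

after li $t1, 7: $t1=7
after li $t0, 6: $t0=6
after li $t4, 100: $t4=100
after sub $t1, $t1, 7: $t1=7-7=0
after lw $t1, 0($t4): $t1=M[100]=23
after xor $t1, $t1, 5: $t1=23^5=18
after add $t4, $t4, 4: $t4=100+4=104
after sub $t0, $t0, 1: $t0=6-1=5
cmp $t0, 1  (cmp 5,1)
bgt L1: taken
after sub $t1, $t1, 7: $t1=18-7=11
after lw $t1, 0($t4): $t1=M[104]=9
after xor $t1, $t1, 5: $t1=9^5=12
after add $t4, $t4, 4: $t4=104+4=108
after sub $t0, $t0, 1: $t0=5-1=4
cmp $t0, 1  (cmp 4,1)
bgt L1: taken
after sub $t1, $t1, 7: $t1=12-7=5
after lw $t1, 0($t4): $t1=M[108]=-7
after xor $t1, $t1, 5: $t1=(-7)^5=-4
after add $t4, $t4, 4: $t4=108+4=112
after sub $t0, $t0, 1: $t0=4-1=3
cmp $t0, 1  (cmp 3,1)
bgt L1: taken
after sub $t1, $t1, 7: $t1=(-4)-7=-11
after lw $t1, 0($t4): $t1=M[112]=4
after xor $t1, $t1, 5: $t1=4^5=1
after add $t4, $t4, 4: $t4=112+4=116
after sub $t0, $t0, 1: $t0=3-1=2
cmp $t0, 1  (cmp 2,1)
bgt L1: taken
after sub $t1, $t1, 7: $t1=1-7=-6
after lw $t1, 0($t4): $t1=M[116]=21
after xor $t1, $t1, 5: $t1=21^5=16
after add $t4, $t4, 4: $t4=116+4=120
after sub $t0, $t0, 1: $t0=2-1=1
cmp $t0, 1  (cmp 1,1)
bgt L1: not taken
after add $t1, $t1, 9: $t1=16+9=25
halt.
Total executed instructions: 40.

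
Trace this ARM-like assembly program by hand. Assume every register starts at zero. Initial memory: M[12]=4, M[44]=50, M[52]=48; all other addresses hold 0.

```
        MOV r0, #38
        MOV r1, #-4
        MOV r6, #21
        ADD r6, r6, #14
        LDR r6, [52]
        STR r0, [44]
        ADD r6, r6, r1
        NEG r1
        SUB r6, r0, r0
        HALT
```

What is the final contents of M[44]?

38

MOV r0, #38 → r0=38
MOV r1, #-4 → r1=-4
MOV r6, #21 → r6=21
ADD r6, r6, #14 → r6=21+14=35
LDR r6, [52] → r6=M[52]=48
STR r0, [44] → M[44]=38
ADD r6, r6, r1 → r6=48+(-4)=44
NEG r1 → r1=-(-4)=4
SUB r6, r0, r0 → r6=38-38=0
halt.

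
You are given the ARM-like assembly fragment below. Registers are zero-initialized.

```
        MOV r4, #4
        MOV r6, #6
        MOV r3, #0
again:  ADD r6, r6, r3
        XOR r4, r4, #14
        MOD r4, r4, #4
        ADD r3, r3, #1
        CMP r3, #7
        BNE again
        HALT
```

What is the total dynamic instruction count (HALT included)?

46

after MOV r4, #4: r4=4
after MOV r6, #6: r6=6
after MOV r3, #0: r3=0
after ADD r6, r6, r3: r6=6+0=6
after XOR r4, r4, #14: r4=4^14=10
after MOD r4, r4, #4: r4=10%4=2
after ADD r3, r3, #1: r3=0+1=1
CMP r3, #7  (cmp 1,7)
BNE again: taken
after ADD r6, r6, r3: r6=6+1=7
after XOR r4, r4, #14: r4=2^14=12
after MOD r4, r4, #4: r4=12%4=0
after ADD r3, r3, #1: r3=1+1=2
CMP r3, #7  (cmp 2,7)
BNE again: taken
after ADD r6, r6, r3: r6=7+2=9
after XOR r4, r4, #14: r4=0^14=14
after MOD r4, r4, #4: r4=14%4=2
after ADD r3, r3, #1: r3=2+1=3
CMP r3, #7  (cmp 3,7)
BNE again: taken
after ADD r6, r6, r3: r6=9+3=12
after XOR r4, r4, #14: r4=2^14=12
after MOD r4, r4, #4: r4=12%4=0
after ADD r3, r3, #1: r3=3+1=4
CMP r3, #7  (cmp 4,7)
BNE again: taken
after ADD r6, r6, r3: r6=12+4=16
after XOR r4, r4, #14: r4=0^14=14
after MOD r4, r4, #4: r4=14%4=2
after ADD r3, r3, #1: r3=4+1=5
CMP r3, #7  (cmp 5,7)
BNE again: taken
after ADD r6, r6, r3: r6=16+5=21
after XOR r4, r4, #14: r4=2^14=12
after MOD r4, r4, #4: r4=12%4=0
after ADD r3, r3, #1: r3=5+1=6
CMP r3, #7  (cmp 6,7)
BNE again: taken
after ADD r6, r6, r3: r6=21+6=27
after XOR r4, r4, #14: r4=0^14=14
after MOD r4, r4, #4: r4=14%4=2
after ADD r3, r3, #1: r3=6+1=7
CMP r3, #7  (cmp 7,7)
BNE again: not taken
halt.
Total executed instructions: 46.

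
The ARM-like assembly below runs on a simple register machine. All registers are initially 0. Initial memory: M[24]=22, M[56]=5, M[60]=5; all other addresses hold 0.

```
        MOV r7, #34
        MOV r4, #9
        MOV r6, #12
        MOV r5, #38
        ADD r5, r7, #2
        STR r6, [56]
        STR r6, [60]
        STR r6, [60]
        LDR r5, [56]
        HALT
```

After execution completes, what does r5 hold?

12

MOV r7, #34 → r7=34
MOV r4, #9 → r4=9
MOV r6, #12 → r6=12
MOV r5, #38 → r5=38
ADD r5, r7, #2 → r5=34+2=36
STR r6, [56] → M[56]=12
STR r6, [60] → M[60]=12
STR r6, [60] → M[60]=12
LDR r5, [56] → r5=M[56]=12
halt.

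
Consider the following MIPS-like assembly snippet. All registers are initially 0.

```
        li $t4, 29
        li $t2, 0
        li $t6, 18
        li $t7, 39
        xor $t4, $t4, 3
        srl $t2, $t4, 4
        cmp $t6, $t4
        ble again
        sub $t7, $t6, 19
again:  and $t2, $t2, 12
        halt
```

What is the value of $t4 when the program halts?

after li $t4, 29: $t4=29
after li $t2, 0: $t2=0
after li $t6, 18: $t6=18
after li $t7, 39: $t7=39
after xor $t4, $t4, 3: $t4=29^3=30
after srl $t2, $t4, 4: $t2=30>>4=1
cmp $t6, $t4  (cmp 18,30)
ble again: taken
after and $t2, $t2, 12: $t2=1&12=0
halt.

30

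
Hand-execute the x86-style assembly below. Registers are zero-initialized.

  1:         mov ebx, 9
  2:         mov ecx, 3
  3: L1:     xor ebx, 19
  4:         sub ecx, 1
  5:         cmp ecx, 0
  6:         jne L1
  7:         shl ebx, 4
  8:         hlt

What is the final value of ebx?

after mov ebx, 9: ebx=9
after mov ecx, 3: ecx=3
after xor ebx, 19: ebx=9^19=26
after sub ecx, 1: ecx=3-1=2
cmp ecx, 0  (cmp 2,0)
jne L1: taken
after xor ebx, 19: ebx=26^19=9
after sub ecx, 1: ecx=2-1=1
cmp ecx, 0  (cmp 1,0)
jne L1: taken
after xor ebx, 19: ebx=9^19=26
after sub ecx, 1: ecx=1-1=0
cmp ecx, 0  (cmp 0,0)
jne L1: not taken
after shl ebx, 4: ebx=26<<4=416
halt.

416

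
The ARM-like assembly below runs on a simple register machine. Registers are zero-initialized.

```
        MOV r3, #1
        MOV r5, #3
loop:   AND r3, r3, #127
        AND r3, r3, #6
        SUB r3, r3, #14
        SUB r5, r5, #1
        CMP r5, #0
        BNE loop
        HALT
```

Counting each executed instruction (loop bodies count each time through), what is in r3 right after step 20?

after MOV r3, #1: r3=1
after MOV r5, #3: r5=3
after AND r3, r3, #127: r3=1&127=1
after AND r3, r3, #6: r3=1&6=0
after SUB r3, r3, #14: r3=0-14=-14
after SUB r5, r5, #1: r5=3-1=2
CMP r5, #0  (cmp 2,0)
BNE loop: taken
after AND r3, r3, #127: r3=(-14)&127=114
after AND r3, r3, #6: r3=114&6=2
after SUB r3, r3, #14: r3=2-14=-12
after SUB r5, r5, #1: r5=2-1=1
CMP r5, #0  (cmp 1,0)
BNE loop: taken
after AND r3, r3, #127: r3=(-12)&127=116
after AND r3, r3, #6: r3=116&6=4
after SUB r3, r3, #14: r3=4-14=-10
after SUB r5, r5, #1: r5=1-1=0
CMP r5, #0  (cmp 0,0)
BNE loop: not taken
After step 20: r3 = -10.

-10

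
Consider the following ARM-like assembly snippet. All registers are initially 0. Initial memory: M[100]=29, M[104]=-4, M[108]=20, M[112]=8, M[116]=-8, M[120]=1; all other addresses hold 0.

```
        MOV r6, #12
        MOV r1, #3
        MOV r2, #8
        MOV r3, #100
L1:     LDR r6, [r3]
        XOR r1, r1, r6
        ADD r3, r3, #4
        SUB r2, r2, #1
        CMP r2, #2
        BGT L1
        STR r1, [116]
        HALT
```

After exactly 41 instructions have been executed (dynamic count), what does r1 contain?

7

MOV r6, #12 → r6=12
MOV r1, #3 → r1=3
MOV r2, #8 → r2=8
MOV r3, #100 → r3=100
LDR r6, [r3] → r6=M[100]=29
XOR r1, r1, r6 → r1=3^29=30
ADD r3, r3, #4 → r3=100+4=104
SUB r2, r2, #1 → r2=8-1=7
CMP r2, #2  (cmp 7,2)
BGT L1: taken
LDR r6, [r3] → r6=M[104]=-4
XOR r1, r1, r6 → r1=30^(-4)=-30
ADD r3, r3, #4 → r3=104+4=108
SUB r2, r2, #1 → r2=7-1=6
CMP r2, #2  (cmp 6,2)
BGT L1: taken
LDR r6, [r3] → r6=M[108]=20
XOR r1, r1, r6 → r1=(-30)^20=-10
ADD r3, r3, #4 → r3=108+4=112
SUB r2, r2, #1 → r2=6-1=5
CMP r2, #2  (cmp 5,2)
BGT L1: taken
LDR r6, [r3] → r6=M[112]=8
XOR r1, r1, r6 → r1=(-10)^8=-2
ADD r3, r3, #4 → r3=112+4=116
SUB r2, r2, #1 → r2=5-1=4
CMP r2, #2  (cmp 4,2)
BGT L1: taken
LDR r6, [r3] → r6=M[116]=-8
XOR r1, r1, r6 → r1=(-2)^(-8)=6
ADD r3, r3, #4 → r3=116+4=120
SUB r2, r2, #1 → r2=4-1=3
CMP r2, #2  (cmp 3,2)
BGT L1: taken
LDR r6, [r3] → r6=M[120]=1
XOR r1, r1, r6 → r1=6^1=7
ADD r3, r3, #4 → r3=120+4=124
SUB r2, r2, #1 → r2=3-1=2
CMP r2, #2  (cmp 2,2)
BGT L1: not taken
STR r1, [116] → M[116]=7
After step 41: r1 = 7.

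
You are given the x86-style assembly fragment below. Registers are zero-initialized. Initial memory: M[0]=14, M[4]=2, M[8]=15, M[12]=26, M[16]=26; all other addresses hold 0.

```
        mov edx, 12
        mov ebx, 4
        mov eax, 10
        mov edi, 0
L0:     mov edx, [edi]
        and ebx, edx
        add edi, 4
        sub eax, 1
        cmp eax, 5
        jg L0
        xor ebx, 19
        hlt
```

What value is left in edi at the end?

after mov edx, 12: edx=12
after mov ebx, 4: ebx=4
after mov eax, 10: eax=10
after mov edi, 0: edi=0
after mov edx, [edi]: edx=M[0]=14
after and ebx, edx: ebx=4&14=4
after add edi, 4: edi=0+4=4
after sub eax, 1: eax=10-1=9
cmp eax, 5  (cmp 9,5)
jg L0: taken
after mov edx, [edi]: edx=M[4]=2
after and ebx, edx: ebx=4&2=0
after add edi, 4: edi=4+4=8
after sub eax, 1: eax=9-1=8
cmp eax, 5  (cmp 8,5)
jg L0: taken
after mov edx, [edi]: edx=M[8]=15
after and ebx, edx: ebx=0&15=0
after add edi, 4: edi=8+4=12
after sub eax, 1: eax=8-1=7
cmp eax, 5  (cmp 7,5)
jg L0: taken
after mov edx, [edi]: edx=M[12]=26
after and ebx, edx: ebx=0&26=0
after add edi, 4: edi=12+4=16
after sub eax, 1: eax=7-1=6
cmp eax, 5  (cmp 6,5)
jg L0: taken
after mov edx, [edi]: edx=M[16]=26
after and ebx, edx: ebx=0&26=0
after add edi, 4: edi=16+4=20
after sub eax, 1: eax=6-1=5
cmp eax, 5  (cmp 5,5)
jg L0: not taken
after xor ebx, 19: ebx=0^19=19
halt.

20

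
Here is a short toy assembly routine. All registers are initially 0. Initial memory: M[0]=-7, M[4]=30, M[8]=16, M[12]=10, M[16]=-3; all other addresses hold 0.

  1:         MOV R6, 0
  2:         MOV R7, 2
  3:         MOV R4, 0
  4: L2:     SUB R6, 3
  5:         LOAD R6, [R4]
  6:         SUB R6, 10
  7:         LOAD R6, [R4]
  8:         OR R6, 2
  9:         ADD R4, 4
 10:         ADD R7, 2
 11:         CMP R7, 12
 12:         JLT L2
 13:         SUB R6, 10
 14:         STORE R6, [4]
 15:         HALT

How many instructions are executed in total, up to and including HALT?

R6=0
R7=2
R4=0
R6=0-3=-3
R6=M[0]=-7
R6=(-7)-10=-17
R6=M[0]=-7
R6=(-7)|2=-5
R4=0+4=4
R7=2+2=4
CMP R7, 12  (cmp 4,12)
JLT L2: taken
R6=(-5)-3=-8
R6=M[4]=30
R6=30-10=20
R6=M[4]=30
R6=30|2=30
R4=4+4=8
R7=4+2=6
CMP R7, 12  (cmp 6,12)
JLT L2: taken
R6=30-3=27
R6=M[8]=16
R6=16-10=6
R6=M[8]=16
R6=16|2=18
R4=8+4=12
R7=6+2=8
CMP R7, 12  (cmp 8,12)
JLT L2: taken
R6=18-3=15
R6=M[12]=10
R6=10-10=0
R6=M[12]=10
R6=10|2=10
R4=12+4=16
R7=8+2=10
CMP R7, 12  (cmp 10,12)
JLT L2: taken
R6=10-3=7
R6=M[16]=-3
R6=(-3)-10=-13
R6=M[16]=-3
R6=(-3)|2=-1
R4=16+4=20
R7=10+2=12
CMP R7, 12  (cmp 12,12)
JLT L2: not taken
R6=(-1)-10=-11
STORE R6, [4] → M[4]=-11
halt.
Total executed instructions: 51.

51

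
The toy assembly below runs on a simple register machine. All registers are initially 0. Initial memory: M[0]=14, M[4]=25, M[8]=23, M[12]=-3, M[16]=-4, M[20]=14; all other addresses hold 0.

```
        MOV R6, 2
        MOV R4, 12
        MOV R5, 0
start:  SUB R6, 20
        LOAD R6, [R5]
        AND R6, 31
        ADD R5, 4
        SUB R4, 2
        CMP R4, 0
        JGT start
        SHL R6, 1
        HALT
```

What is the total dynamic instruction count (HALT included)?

after MOV R6, 2: R6=2
after MOV R4, 12: R4=12
after MOV R5, 0: R5=0
after SUB R6, 20: R6=2-20=-18
after LOAD R6, [R5]: R6=M[0]=14
after AND R6, 31: R6=14&31=14
after ADD R5, 4: R5=0+4=4
after SUB R4, 2: R4=12-2=10
CMP R4, 0  (cmp 10,0)
JGT start: taken
after SUB R6, 20: R6=14-20=-6
after LOAD R6, [R5]: R6=M[4]=25
after AND R6, 31: R6=25&31=25
after ADD R5, 4: R5=4+4=8
after SUB R4, 2: R4=10-2=8
CMP R4, 0  (cmp 8,0)
JGT start: taken
after SUB R6, 20: R6=25-20=5
after LOAD R6, [R5]: R6=M[8]=23
after AND R6, 31: R6=23&31=23
after ADD R5, 4: R5=8+4=12
after SUB R4, 2: R4=8-2=6
CMP R4, 0  (cmp 6,0)
JGT start: taken
after SUB R6, 20: R6=23-20=3
after LOAD R6, [R5]: R6=M[12]=-3
after AND R6, 31: R6=(-3)&31=29
after ADD R5, 4: R5=12+4=16
after SUB R4, 2: R4=6-2=4
CMP R4, 0  (cmp 4,0)
JGT start: taken
after SUB R6, 20: R6=29-20=9
after LOAD R6, [R5]: R6=M[16]=-4
after AND R6, 31: R6=(-4)&31=28
after ADD R5, 4: R5=16+4=20
after SUB R4, 2: R4=4-2=2
CMP R4, 0  (cmp 2,0)
JGT start: taken
after SUB R6, 20: R6=28-20=8
after LOAD R6, [R5]: R6=M[20]=14
after AND R6, 31: R6=14&31=14
after ADD R5, 4: R5=20+4=24
after SUB R4, 2: R4=2-2=0
CMP R4, 0  (cmp 0,0)
JGT start: not taken
after SHL R6, 1: R6=14<<1=28
halt.
Total executed instructions: 47.

47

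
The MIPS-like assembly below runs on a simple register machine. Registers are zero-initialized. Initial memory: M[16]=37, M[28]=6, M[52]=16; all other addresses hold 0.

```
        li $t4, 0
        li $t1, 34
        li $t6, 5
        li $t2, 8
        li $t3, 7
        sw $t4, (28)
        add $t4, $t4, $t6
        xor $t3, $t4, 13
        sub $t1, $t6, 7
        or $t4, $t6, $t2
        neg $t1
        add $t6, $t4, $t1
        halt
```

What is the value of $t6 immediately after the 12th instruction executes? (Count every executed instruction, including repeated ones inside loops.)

15

li $t4, 0 → $t4=0
li $t1, 34 → $t1=34
li $t6, 5 → $t6=5
li $t2, 8 → $t2=8
li $t3, 7 → $t3=7
sw $t4, (28) → M[28]=0
add $t4, $t4, $t6 → $t4=0+5=5
xor $t3, $t4, 13 → $t3=5^13=8
sub $t1, $t6, 7 → $t1=5-7=-2
or $t4, $t6, $t2 → $t4=5|8=13
neg $t1 → $t1=-(-2)=2
add $t6, $t4, $t1 → $t6=13+2=15
After step 12: $t6 = 15.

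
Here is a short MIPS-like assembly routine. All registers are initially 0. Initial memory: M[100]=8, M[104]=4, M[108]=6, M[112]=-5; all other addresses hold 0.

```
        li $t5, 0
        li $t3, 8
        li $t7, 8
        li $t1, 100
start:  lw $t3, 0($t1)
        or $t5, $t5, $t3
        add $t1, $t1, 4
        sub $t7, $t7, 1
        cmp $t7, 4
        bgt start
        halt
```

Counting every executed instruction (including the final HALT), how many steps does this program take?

after li $t5, 0: $t5=0
after li $t3, 8: $t3=8
after li $t7, 8: $t7=8
after li $t1, 100: $t1=100
after lw $t3, 0($t1): $t3=M[100]=8
after or $t5, $t5, $t3: $t5=0|8=8
after add $t1, $t1, 4: $t1=100+4=104
after sub $t7, $t7, 1: $t7=8-1=7
cmp $t7, 4  (cmp 7,4)
bgt start: taken
after lw $t3, 0($t1): $t3=M[104]=4
after or $t5, $t5, $t3: $t5=8|4=12
after add $t1, $t1, 4: $t1=104+4=108
after sub $t7, $t7, 1: $t7=7-1=6
cmp $t7, 4  (cmp 6,4)
bgt start: taken
after lw $t3, 0($t1): $t3=M[108]=6
after or $t5, $t5, $t3: $t5=12|6=14
after add $t1, $t1, 4: $t1=108+4=112
after sub $t7, $t7, 1: $t7=6-1=5
cmp $t7, 4  (cmp 5,4)
bgt start: taken
after lw $t3, 0($t1): $t3=M[112]=-5
after or $t5, $t5, $t3: $t5=14|(-5)=-1
after add $t1, $t1, 4: $t1=112+4=116
after sub $t7, $t7, 1: $t7=5-1=4
cmp $t7, 4  (cmp 4,4)
bgt start: not taken
halt.
Total executed instructions: 29.

29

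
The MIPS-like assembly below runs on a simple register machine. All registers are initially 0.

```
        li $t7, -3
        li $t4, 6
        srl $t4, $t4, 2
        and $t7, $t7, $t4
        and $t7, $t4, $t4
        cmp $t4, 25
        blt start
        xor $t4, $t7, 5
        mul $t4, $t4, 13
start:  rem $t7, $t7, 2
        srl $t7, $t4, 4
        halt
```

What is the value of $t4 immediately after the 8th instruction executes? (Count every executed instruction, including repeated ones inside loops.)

li $t7, -3 → $t7=-3
li $t4, 6 → $t4=6
srl $t4, $t4, 2 → $t4=6>>2=1
and $t7, $t7, $t4 → $t7=(-3)&1=1
and $t7, $t4, $t4 → $t7=1&1=1
cmp $t4, 25  (cmp 1,25)
blt start: taken
rem $t7, $t7, 2 → $t7=1%2=1
After step 8: $t4 = 1.

1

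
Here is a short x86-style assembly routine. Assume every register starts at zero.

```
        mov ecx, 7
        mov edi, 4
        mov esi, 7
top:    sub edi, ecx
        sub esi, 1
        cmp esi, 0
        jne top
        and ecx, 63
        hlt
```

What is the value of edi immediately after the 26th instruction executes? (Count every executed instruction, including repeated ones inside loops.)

-38

after mov ecx, 7: ecx=7
after mov edi, 4: edi=4
after mov esi, 7: esi=7
after sub edi, ecx: edi=4-7=-3
after sub esi, 1: esi=7-1=6
cmp esi, 0  (cmp 6,0)
jne top: taken
after sub edi, ecx: edi=(-3)-7=-10
after sub esi, 1: esi=6-1=5
cmp esi, 0  (cmp 5,0)
jne top: taken
after sub edi, ecx: edi=(-10)-7=-17
after sub esi, 1: esi=5-1=4
cmp esi, 0  (cmp 4,0)
jne top: taken
after sub edi, ecx: edi=(-17)-7=-24
after sub esi, 1: esi=4-1=3
cmp esi, 0  (cmp 3,0)
jne top: taken
after sub edi, ecx: edi=(-24)-7=-31
after sub esi, 1: esi=3-1=2
cmp esi, 0  (cmp 2,0)
jne top: taken
after sub edi, ecx: edi=(-31)-7=-38
after sub esi, 1: esi=2-1=1
cmp esi, 0  (cmp 1,0)
After step 26: edi = -38.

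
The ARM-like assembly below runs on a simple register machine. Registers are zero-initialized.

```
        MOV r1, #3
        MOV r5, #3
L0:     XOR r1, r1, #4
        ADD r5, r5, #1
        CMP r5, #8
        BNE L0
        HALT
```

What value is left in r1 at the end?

r1=3
r5=3
r1=3^4=7
r5=3+1=4
CMP r5, #8  (cmp 4,8)
BNE L0: taken
r1=7^4=3
r5=4+1=5
CMP r5, #8  (cmp 5,8)
BNE L0: taken
r1=3^4=7
r5=5+1=6
CMP r5, #8  (cmp 6,8)
BNE L0: taken
r1=7^4=3
r5=6+1=7
CMP r5, #8  (cmp 7,8)
BNE L0: taken
r1=3^4=7
r5=7+1=8
CMP r5, #8  (cmp 8,8)
BNE L0: not taken
halt.

7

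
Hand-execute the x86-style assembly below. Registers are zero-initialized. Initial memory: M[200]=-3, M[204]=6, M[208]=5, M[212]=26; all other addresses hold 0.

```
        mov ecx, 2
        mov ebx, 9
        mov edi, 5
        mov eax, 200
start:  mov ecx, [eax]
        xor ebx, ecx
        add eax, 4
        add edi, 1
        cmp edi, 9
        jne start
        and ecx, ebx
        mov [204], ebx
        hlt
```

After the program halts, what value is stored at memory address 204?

after mov ecx, 2: ecx=2
after mov ebx, 9: ebx=9
after mov edi, 5: edi=5
after mov eax, 200: eax=200
after mov ecx, [eax]: ecx=M[200]=-3
after xor ebx, ecx: ebx=9^(-3)=-12
after add eax, 4: eax=200+4=204
after add edi, 1: edi=5+1=6
cmp edi, 9  (cmp 6,9)
jne start: taken
after mov ecx, [eax]: ecx=M[204]=6
after xor ebx, ecx: ebx=(-12)^6=-14
after add eax, 4: eax=204+4=208
after add edi, 1: edi=6+1=7
cmp edi, 9  (cmp 7,9)
jne start: taken
after mov ecx, [eax]: ecx=M[208]=5
after xor ebx, ecx: ebx=(-14)^5=-9
after add eax, 4: eax=208+4=212
after add edi, 1: edi=7+1=8
cmp edi, 9  (cmp 8,9)
jne start: taken
after mov ecx, [eax]: ecx=M[212]=26
after xor ebx, ecx: ebx=(-9)^26=-19
after add eax, 4: eax=212+4=216
after add edi, 1: edi=8+1=9
cmp edi, 9  (cmp 9,9)
jne start: not taken
after and ecx, ebx: ecx=26&(-19)=8
mov [204], ebx → M[204]=-19
halt.

-19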